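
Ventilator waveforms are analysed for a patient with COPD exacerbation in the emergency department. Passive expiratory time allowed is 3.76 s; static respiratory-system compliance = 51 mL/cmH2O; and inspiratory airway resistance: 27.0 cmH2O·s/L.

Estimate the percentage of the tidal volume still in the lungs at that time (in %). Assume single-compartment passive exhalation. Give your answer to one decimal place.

6.5

τ = R × C = 27.0 × 51 mL/cmH2O = 27.0 × 0.051 L/cmH2O = 1.377 s.
Passive exhalation: V(t)/V₀ = e^(−t/τ) = e^(−3.76/1.377) = 0.06518.
Fraction remaining = 0.06518 → 6.518%.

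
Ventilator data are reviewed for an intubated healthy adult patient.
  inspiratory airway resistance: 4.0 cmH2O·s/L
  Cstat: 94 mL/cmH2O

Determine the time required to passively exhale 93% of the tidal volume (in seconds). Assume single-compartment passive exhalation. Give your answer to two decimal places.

τ = R × C = 4.0 × 94 mL/cmH2O = 4.0 × 0.094 L/cmH2O = 0.376 s.
Exhaled fraction f = 1 − e^(−t/τ) → t = −τ·ln(1 − f) = −0.376·ln(0.07) = 0.9999 s.

1.00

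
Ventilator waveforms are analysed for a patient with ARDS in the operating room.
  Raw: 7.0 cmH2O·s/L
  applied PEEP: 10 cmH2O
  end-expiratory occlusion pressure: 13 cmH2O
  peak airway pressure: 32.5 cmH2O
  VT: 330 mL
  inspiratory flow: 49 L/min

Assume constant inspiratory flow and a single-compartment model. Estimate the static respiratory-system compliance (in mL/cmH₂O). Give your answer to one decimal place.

Flow: 49 L/min ÷ 60 = 0.8167 L/s.
Total PEEP = 13 cmH2O (set 10 + intrinsic 3); this is the baseline alveolar pressure.
Equation of motion (constant flow): PIP = Vt/C + R·V̇ + PEEP.
Vt/C = PIP − R·V̇ − PEEP = 32.5 − 7.0×0.8167 − 13 = 32.5 − 5.717 − 13 = 13.783 cmH2O.
C = Vt / 13.783 = 330 / 13.783 = 23.943 mL/cmH2O.

23.9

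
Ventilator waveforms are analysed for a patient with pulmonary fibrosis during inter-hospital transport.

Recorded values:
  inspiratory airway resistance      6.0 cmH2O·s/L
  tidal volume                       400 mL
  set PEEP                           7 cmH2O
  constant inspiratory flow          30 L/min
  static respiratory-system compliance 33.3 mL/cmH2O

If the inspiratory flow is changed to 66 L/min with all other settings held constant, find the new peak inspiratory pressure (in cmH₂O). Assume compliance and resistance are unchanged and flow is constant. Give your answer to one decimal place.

Flow: 30 L/min ÷ 60 = 0.5 L/s.
New flow: 66 L/min ÷ 60 = 1.1 L/s.
PIP = Vt/C + R·V̇ + PEEP (constant-flow equation of motion).
Only the resistive term changes: ΔPIP = R × ΔV̇ = 6.0 × (1.1 − 0.5) = 6.0 × 0.6 = 3.6 cmH2O.
Original PIP = 400/33.3 + 6.0×0.5 + 7 = 22.012 cmH2O; new PIP = 22.012 + (3.6) = 25.612 cmH2O.

25.6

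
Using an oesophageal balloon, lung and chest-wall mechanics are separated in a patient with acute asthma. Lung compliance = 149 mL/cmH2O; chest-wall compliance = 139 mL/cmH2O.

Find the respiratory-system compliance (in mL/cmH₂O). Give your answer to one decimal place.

71.9

Lung and chest wall are elastances in series: 1/Crs = 1/CL + 1/Ccw.
1/Crs = 1/149 + 1/139 = 0.01391.
Crs = 71.891 mL/cmH2O.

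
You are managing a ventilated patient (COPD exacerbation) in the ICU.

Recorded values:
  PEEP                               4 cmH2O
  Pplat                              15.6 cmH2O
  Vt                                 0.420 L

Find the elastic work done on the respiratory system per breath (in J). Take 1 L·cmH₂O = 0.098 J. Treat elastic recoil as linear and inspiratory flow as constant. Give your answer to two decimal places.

Elastic work ≈ ½ × (Pplat − PEEP) × Vt = 0.5 × (15.6 − 4) × 0.420 L = 0.5 × 11.6 × 0.420 = 2.436 L·cmH2O.
× 0.098 J/(L·cmH2O) → 0.2387 J.

0.24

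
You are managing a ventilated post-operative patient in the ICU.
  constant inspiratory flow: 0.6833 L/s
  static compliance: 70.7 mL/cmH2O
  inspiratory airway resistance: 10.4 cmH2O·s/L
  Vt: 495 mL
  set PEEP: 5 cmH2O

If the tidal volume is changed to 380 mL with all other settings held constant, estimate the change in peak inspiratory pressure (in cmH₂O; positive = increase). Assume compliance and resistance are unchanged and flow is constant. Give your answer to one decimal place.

-1.6

PIP = Vt/C + R·V̇ + PEEP (constant-flow equation of motion).
Only the elastic term changes: ΔPIP = ΔVt / C = (380 − 495) / 70.7 = -1.627 cmH2O.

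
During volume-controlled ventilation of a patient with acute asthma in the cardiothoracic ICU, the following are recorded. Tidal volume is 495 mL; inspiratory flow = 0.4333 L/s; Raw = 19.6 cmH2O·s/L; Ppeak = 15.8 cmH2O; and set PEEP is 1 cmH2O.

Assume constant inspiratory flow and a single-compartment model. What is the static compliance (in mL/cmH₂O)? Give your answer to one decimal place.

78.5

Equation of motion (constant flow): PIP = Vt/C + R·V̇ + PEEP.
Vt/C = PIP − R·V̇ − PEEP = 15.8 − 19.6×0.4333 − 1 = 15.8 − 8.493 − 1 = 6.307 cmH2O.
C = Vt / 6.307 = 495 / 6.307 = 78.484 mL/cmH2O.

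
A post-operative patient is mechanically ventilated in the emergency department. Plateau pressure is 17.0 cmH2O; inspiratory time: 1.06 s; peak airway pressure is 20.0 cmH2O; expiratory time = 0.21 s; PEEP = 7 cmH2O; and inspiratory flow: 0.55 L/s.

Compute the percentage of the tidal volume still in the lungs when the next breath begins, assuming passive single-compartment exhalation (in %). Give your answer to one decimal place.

Vt = flow × Ti = 0.55 L/s × 1.06 s × 1000 mL/L = 583.0 mL.
R = (PIP − Pplat)/V̇ = (20.0 − 17.0) / 0.55 = 3.0/0.55 = 5.455 cmH2O·s/L.
C = Vt/(Pplat − PEEP) = 583.0 / (17.0 − 7) = 583.0/10.0 = 58.3 mL/cmH2O.
τ = R × C = 5.455 × 0.0583 L/cmH2O = 0.318 s.
Fraction remaining at end-expiration = e^(−Te/τ) = e^(−0.21/0.318) = 0.5167 → 51.67%.

51.7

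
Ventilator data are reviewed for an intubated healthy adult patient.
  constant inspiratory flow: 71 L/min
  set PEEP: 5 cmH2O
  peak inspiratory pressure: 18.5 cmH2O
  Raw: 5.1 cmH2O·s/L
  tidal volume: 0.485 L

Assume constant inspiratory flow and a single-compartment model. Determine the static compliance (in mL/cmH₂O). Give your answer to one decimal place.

65.0

Flow: 71 L/min ÷ 60 = 1.1833 L/s.
Equation of motion (constant flow): PIP = Vt/C + R·V̇ + PEEP.
Vt/C = PIP − R·V̇ − PEEP = 18.5 − 5.1×1.1833 − 5 = 18.5 − 6.035 − 5 = 7.465 cmH2O.
C = Vt / 7.465 = 485 / 7.465 = 64.97 mL/cmH2O.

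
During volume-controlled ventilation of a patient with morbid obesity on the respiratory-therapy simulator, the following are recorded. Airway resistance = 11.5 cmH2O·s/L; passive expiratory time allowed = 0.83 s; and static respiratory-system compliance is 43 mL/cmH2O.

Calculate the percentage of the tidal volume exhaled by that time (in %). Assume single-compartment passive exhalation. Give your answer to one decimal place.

τ = R × C = 11.5 × 43 mL/cmH2O = 11.5 × 0.043 L/cmH2O = 0.4945 s.
Passive exhalation: V(t)/V₀ = e^(−t/τ) = e^(−0.83/0.4945) = 0.1867.
Fraction exhaled = 1 − 0.1867 = 0.8133 → 81.33%.

81.3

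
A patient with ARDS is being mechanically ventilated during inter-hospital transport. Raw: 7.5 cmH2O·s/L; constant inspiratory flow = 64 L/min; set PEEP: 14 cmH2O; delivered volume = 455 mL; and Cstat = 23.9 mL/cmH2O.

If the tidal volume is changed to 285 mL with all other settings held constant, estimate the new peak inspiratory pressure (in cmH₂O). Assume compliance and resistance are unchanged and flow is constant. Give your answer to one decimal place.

33.9

Flow: 64 L/min ÷ 60 = 1.0667 L/s.
PIP = Vt/C + R·V̇ + PEEP (constant-flow equation of motion).
Only the elastic term changes: ΔPIP = ΔVt / C = (285 − 455) / 23.9 = -7.113 cmH2O.
Original PIP = 455/23.9 + 7.5×1.0667 + 14 = 41.038 cmH2O; new PIP = 41.038 + (-7.113) = 33.925 cmH2O.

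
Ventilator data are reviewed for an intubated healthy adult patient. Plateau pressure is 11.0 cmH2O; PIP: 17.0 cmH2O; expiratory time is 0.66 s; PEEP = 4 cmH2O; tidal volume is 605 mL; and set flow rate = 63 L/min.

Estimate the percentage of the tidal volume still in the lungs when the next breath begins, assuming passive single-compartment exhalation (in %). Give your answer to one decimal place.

26.3

Flow: 63 L/min ÷ 60 = 1.05 L/s.
R = (PIP − Pplat)/V̇ = (17.0 − 11.0) / 1.05 = 6.0/1.05 = 5.714 cmH2O·s/L.
C = Vt/(Pplat − PEEP) = 605.0 / (11.0 − 4) = 605.0/7.0 = 86.429 mL/cmH2O.
τ = R × C = 5.714 × 0.08643 L/cmH2O = 0.4939 s.
Fraction remaining at end-expiration = e^(−Te/τ) = e^(−0.66/0.4939) = 0.2628 → 26.28%.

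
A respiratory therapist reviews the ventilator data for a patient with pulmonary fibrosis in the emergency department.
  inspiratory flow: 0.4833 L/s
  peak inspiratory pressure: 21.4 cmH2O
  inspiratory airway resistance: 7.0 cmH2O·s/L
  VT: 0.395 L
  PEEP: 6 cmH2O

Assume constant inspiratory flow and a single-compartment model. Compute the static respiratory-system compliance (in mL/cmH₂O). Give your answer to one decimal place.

Equation of motion (constant flow): PIP = Vt/C + R·V̇ + PEEP.
Vt/C = PIP − R·V̇ − PEEP = 21.4 − 7.0×0.4833 − 6 = 21.4 − 3.383 − 6 = 12.017 cmH2O.
C = Vt / 12.017 = 395 / 12.017 = 32.87 mL/cmH2O.

32.9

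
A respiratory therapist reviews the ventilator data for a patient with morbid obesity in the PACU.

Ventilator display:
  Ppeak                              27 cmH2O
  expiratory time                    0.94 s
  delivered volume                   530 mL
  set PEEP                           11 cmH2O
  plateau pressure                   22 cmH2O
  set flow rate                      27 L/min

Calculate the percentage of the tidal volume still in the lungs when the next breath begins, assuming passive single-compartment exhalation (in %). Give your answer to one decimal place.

17.3

Flow: 27 L/min ÷ 60 = 0.45 L/s.
R = (PIP − Pplat)/V̇ = (27 − 22) / 0.45 = 5.0/0.45 = 11.111 cmH2O·s/L.
C = Vt/(Pplat − PEEP) = 530.0 / (22 − 11) = 530.0/11.0 = 48.182 mL/cmH2O.
τ = R × C = 11.111 × 0.04818 L/cmH2O = 0.5353 s.
Fraction remaining at end-expiration = e^(−Te/τ) = e^(−0.94/0.5353) = 0.1727 → 17.27%.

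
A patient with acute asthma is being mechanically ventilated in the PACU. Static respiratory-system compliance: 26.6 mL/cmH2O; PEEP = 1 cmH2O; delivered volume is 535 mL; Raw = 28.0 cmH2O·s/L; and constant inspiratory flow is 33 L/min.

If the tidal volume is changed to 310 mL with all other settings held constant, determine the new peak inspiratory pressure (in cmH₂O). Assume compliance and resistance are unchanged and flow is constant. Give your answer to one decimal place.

Flow: 33 L/min ÷ 60 = 0.55 L/s.
PIP = Vt/C + R·V̇ + PEEP (constant-flow equation of motion).
Only the elastic term changes: ΔPIP = ΔVt / C = (310 − 535) / 26.6 = -8.459 cmH2O.
Original PIP = 535/26.6 + 28.0×0.55 + 1 = 36.513 cmH2O; new PIP = 36.513 + (-8.459) = 28.054 cmH2O.

28.1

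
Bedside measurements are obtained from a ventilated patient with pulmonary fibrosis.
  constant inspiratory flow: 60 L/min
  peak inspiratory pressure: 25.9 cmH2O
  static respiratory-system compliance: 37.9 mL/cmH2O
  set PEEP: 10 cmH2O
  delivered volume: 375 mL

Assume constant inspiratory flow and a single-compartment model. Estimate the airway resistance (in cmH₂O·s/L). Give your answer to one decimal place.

Flow: 60 L/min ÷ 60 = 1 L/s.
Equation of motion (constant flow): PIP = Vt/C + R·V̇ + PEEP.
R·V̇ = PIP − Vt/C − PEEP = 25.9 − 375/37.9 − 10 = 25.9 − 9.894 − 10 = 6.006 cmH2O.
R = 6.006 / 1 = 6.006 cmH2O·s/L.

6.0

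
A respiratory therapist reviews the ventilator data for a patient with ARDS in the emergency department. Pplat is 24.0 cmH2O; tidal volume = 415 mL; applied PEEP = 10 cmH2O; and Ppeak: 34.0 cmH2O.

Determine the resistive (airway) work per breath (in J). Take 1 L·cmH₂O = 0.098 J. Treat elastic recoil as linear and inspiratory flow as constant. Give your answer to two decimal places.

0.41

With constant inspiratory flow the resistive pressure is constant at PIP − Pplat = 34.0 − 24.0 = 10.0 cmH2O, so resistive work = 10.0 × 0.415 = 4.15 L·cmH2O.
× 0.098 J/(L·cmH2O) → 0.4067 J.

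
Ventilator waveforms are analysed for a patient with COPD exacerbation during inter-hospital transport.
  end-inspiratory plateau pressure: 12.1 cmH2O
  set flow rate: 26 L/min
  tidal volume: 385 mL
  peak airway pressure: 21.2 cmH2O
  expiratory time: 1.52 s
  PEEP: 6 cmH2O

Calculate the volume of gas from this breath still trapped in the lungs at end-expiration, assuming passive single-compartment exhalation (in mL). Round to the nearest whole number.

Flow: 26 L/min ÷ 60 = 0.4333 L/s.
R = (PIP − Pplat)/V̇ = (21.2 − 12.1) / 0.4333 = 9.1/0.4333 = 21.002 cmH2O·s/L.
C = Vt/(Pplat − PEEP) = 385.0 / (12.1 − 6) = 385.0/6.1 = 63.115 mL/cmH2O.
τ = R × C = 21.002 × 0.06312 L/cmH2O = 1.326 s.
Fraction remaining = e^(−Te/τ) = e^(−1.52/1.326) = 0.3178.
Trapped volume = 385.0 × 0.3178 = 122.35 mL.

122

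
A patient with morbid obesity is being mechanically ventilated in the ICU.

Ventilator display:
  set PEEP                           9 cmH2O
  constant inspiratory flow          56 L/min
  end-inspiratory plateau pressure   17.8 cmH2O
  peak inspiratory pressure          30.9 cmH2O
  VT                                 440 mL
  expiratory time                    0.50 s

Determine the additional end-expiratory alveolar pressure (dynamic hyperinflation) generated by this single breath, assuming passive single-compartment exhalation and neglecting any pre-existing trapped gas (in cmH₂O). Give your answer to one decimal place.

Flow: 56 L/min ÷ 60 = 0.9333 L/s.
R = (PIP − Pplat)/V̇ = (30.9 − 17.8) / 0.9333 = 13.1/0.9333 = 14.036 cmH2O·s/L.
C = Vt/(Pplat − PEEP) = 440.0 / (17.8 − 9) = 440.0/8.8 = 50.0 mL/cmH2O.
τ = R × C = 14.036 × 0.05 L/cmH2O = 0.7018 s.
Fraction remaining = e^(−Te/τ) = e^(−0.50/0.7018) = 0.4904; trapped volume = 440.0 × 0.4904 = 215.78 mL.
Additional alveolar pressure from trapping ≈ V_trapped / C = 215.78 / 50.0 = 4.316 cmH2O.

4.3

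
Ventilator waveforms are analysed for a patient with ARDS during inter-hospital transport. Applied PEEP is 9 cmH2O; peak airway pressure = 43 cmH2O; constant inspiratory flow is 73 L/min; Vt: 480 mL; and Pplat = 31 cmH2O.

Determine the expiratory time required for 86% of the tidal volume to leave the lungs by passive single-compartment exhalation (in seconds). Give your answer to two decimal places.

0.42

Flow: 73 L/min ÷ 60 = 1.2167 L/s.
R = (PIP − Pplat)/V̇ = (43 − 31) / 1.2167 = 12.0/1.2167 = 9.863 cmH2O·s/L.
C = Vt/(Pplat − PEEP) = 480.0 / (31 − 9) = 480.0/22.0 = 21.818 mL/cmH2O.
τ = R × C = 9.863 × 0.02182 L/cmH2O = 0.2152 s.
t = −τ·ln(1 − 0.86) = −0.2152·ln(0.14) = 0.4231 s.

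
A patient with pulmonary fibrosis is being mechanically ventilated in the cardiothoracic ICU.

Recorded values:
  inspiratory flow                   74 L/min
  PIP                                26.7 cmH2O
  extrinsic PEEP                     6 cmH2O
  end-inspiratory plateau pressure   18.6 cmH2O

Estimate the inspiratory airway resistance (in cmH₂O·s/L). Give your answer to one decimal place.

Flow: 74 L/min ÷ 60 = 1.2333 L/s.
Raw = (PIP − Pplat) / flow = (26.7 − 18.6) / 1.2333 = 8.1 / 1.2333 = 6.568 cmH2O·s/L.

6.6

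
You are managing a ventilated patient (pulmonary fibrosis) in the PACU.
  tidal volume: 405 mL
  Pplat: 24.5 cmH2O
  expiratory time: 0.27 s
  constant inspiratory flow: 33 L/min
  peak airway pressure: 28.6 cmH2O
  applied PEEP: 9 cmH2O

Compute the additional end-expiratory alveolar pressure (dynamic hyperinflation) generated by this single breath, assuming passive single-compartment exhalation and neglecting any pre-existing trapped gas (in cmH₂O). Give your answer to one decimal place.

Flow: 33 L/min ÷ 60 = 0.55 L/s.
R = (PIP − Pplat)/V̇ = (28.6 − 24.5) / 0.55 = 4.1/0.55 = 7.455 cmH2O·s/L.
C = Vt/(Pplat − PEEP) = 405.0 / (24.5 − 9) = 405.0/15.5 = 26.129 mL/cmH2O.
τ = R × C = 7.455 × 0.02613 L/cmH2O = 0.1948 s.
Fraction remaining = e^(−Te/τ) = e^(−0.27/0.1948) = 0.2501; trapped volume = 405.0 × 0.2501 = 101.29 mL.
Additional alveolar pressure from trapping ≈ V_trapped / C = 101.29 / 26.129 = 3.877 cmH2O.

3.9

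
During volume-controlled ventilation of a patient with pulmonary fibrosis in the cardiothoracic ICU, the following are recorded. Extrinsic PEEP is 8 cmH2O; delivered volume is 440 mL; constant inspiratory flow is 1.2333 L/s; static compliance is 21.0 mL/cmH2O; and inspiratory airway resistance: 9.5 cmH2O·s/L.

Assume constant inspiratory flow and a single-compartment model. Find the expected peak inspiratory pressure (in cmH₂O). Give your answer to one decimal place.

Equation of motion (constant flow): PIP = Vt/C + R·V̇ + PEEP.
PIP = 440/21.0 + 9.5×1.2333 + 8 = 20.952 + 11.716 + 8 = 40.668 cmH2O.

40.7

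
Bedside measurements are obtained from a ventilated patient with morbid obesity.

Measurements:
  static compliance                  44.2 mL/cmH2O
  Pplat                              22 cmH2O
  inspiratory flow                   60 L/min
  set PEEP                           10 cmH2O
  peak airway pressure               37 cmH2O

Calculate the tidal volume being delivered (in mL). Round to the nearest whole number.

530

Vt = Cstat × (Pplat − PEEP) = 44.2 × (22 − 10) = 44.2 × 12.0 = 530.4 mL.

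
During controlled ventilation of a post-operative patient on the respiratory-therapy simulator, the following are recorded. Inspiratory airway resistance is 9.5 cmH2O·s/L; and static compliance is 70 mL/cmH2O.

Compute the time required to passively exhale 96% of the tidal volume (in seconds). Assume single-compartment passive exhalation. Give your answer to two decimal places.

2.14

τ = R × C = 9.5 × 70 mL/cmH2O = 9.5 × 0.070 L/cmH2O = 0.665 s.
Exhaled fraction f = 1 − e^(−t/τ) → t = −τ·ln(1 − f) = −0.665·ln(0.04) = 2.141 s.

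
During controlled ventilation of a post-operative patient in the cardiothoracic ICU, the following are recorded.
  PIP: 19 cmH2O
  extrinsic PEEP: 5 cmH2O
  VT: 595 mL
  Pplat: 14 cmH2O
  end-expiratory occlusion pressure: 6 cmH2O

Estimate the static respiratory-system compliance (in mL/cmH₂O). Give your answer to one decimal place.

End-expiratory occlusion gives total PEEP = 6 cmH2O (intrinsic PEEP = 6 − 5 = 1). Use total PEEP for the elastic gradient.
Cstat = Vt / (Pplat − PEEPtotal) = 595 / (14 − 6) = 595 / 8.0 = 74.375 mL/cmH2O.

74.4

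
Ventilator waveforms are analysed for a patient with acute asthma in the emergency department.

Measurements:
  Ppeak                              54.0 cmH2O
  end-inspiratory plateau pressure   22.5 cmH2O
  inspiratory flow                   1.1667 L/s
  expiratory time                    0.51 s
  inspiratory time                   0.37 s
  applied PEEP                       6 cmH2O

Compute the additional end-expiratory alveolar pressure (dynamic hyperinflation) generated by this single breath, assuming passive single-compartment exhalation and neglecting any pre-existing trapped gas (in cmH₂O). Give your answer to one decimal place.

8.0

Vt = flow × Ti = 1.1667 L/s × 0.37 s × 1000 mL/L = 431.68 mL.
R = (PIP − Pplat)/V̇ = (54.0 − 22.5) / 1.1667 = 31.5/1.1667 = 26.999 cmH2O·s/L.
C = Vt/(Pplat − PEEP) = 431.68 / (22.5 − 6) = 431.68/16.5 = 26.162 mL/cmH2O.
τ = R × C = 26.999 × 0.02616 L/cmH2O = 0.7063 s.
Fraction remaining = e^(−Te/τ) = e^(−0.51/0.7063) = 0.4857; trapped volume = 431.68 × 0.4857 = 209.67 mL.
Additional alveolar pressure from trapping ≈ V_trapped / C = 209.67 / 26.162 = 8.014 cmH2O.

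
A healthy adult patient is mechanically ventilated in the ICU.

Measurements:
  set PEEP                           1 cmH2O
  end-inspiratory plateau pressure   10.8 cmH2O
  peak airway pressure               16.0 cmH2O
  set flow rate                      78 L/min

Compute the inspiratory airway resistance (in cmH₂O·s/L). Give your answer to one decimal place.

Flow: 78 L/min ÷ 60 = 1.3 L/s.
Raw = (PIP − Pplat) / flow = (16.0 − 10.8) / 1.3 = 5.2 / 1.3 = 4.0 cmH2O·s/L.

4.0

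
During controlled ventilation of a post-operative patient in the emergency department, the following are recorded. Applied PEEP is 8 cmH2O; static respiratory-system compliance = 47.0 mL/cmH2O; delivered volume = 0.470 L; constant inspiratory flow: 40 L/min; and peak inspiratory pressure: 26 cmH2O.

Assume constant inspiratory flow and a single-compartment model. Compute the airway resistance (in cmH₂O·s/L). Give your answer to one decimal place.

12.0

Flow: 40 L/min ÷ 60 = 0.6667 L/s.
Equation of motion (constant flow): PIP = Vt/C + R·V̇ + PEEP.
R·V̇ = PIP − Vt/C − PEEP = 26 − 470/47.0 − 8 = 26 − 10.0 − 8 = 8.0 cmH2O.
R = 8.0 / 0.6667 = 11.999 cmH2O·s/L.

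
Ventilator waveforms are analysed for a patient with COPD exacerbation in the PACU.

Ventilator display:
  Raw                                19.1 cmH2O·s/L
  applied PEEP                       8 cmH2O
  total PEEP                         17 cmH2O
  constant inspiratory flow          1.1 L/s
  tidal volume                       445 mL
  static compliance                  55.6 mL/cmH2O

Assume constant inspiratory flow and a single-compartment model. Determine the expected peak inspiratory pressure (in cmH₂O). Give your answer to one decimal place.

46.0

Total PEEP = 17 cmH2O (set 8 + intrinsic 9); this is the baseline alveolar pressure.
Equation of motion (constant flow): PIP = Vt/C + R·V̇ + PEEP.
PIP = 445/55.6 + 19.1×1.1 + 17 = 8.004 + 21.01 + 17 = 46.014 cmH2O.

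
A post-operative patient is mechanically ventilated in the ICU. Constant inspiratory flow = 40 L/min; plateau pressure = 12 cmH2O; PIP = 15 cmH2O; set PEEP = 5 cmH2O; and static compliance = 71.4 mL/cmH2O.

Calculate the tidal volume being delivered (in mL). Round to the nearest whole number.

500

Vt = Cstat × (Pplat − PEEP) = 71.4 × (12 − 5) = 71.4 × 7.0 = 499.8 mL.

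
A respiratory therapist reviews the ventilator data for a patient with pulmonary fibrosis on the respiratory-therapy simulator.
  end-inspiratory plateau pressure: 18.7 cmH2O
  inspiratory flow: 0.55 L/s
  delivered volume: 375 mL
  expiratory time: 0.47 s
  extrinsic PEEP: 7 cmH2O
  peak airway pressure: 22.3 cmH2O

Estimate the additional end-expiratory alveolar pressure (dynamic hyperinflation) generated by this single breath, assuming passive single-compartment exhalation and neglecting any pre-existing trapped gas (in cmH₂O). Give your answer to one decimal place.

1.2

R = (PIP − Pplat)/V̇ = (22.3 − 18.7) / 0.55 = 3.6/0.55 = 6.545 cmH2O·s/L.
C = Vt/(Pplat − PEEP) = 375.0 / (18.7 − 7) = 375.0/11.7 = 32.051 mL/cmH2O.
τ = R × C = 6.545 × 0.03205 L/cmH2O = 0.2098 s.
Fraction remaining = e^(−Te/τ) = e^(−0.47/0.2098) = 0.1064; trapped volume = 375.0 × 0.1064 = 39.9 mL.
Additional alveolar pressure from trapping ≈ V_trapped / C = 39.9 / 32.051 = 1.245 cmH2O.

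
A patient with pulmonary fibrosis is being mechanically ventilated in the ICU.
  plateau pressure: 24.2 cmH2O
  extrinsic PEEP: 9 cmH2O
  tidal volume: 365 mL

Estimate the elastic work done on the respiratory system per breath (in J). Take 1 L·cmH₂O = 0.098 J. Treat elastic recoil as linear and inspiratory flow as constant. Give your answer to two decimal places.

Elastic work ≈ ½ × (Pplat − PEEP) × Vt = 0.5 × (24.2 − 9) × 0.365 L = 0.5 × 15.2 × 0.365 = 2.774 L·cmH2O.
× 0.098 J/(L·cmH2O) → 0.2719 J.

0.27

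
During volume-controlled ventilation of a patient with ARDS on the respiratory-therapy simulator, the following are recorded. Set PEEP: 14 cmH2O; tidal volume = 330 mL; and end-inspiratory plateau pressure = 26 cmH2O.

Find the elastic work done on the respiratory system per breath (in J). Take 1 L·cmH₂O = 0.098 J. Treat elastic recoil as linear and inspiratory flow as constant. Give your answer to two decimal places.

Elastic work ≈ ½ × (Pplat − PEEP) × Vt = 0.5 × (26 − 14) × 0.330 L = 0.5 × 12.0 × 0.330 = 1.98 L·cmH2O.
× 0.098 J/(L·cmH2O) → 0.194 J.

0.19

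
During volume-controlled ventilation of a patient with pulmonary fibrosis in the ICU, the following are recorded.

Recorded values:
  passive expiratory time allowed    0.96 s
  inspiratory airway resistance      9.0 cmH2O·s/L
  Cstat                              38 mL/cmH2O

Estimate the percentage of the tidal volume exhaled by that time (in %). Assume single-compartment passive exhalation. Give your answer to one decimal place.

94.0

τ = R × C = 9.0 × 38 mL/cmH2O = 9.0 × 0.038 L/cmH2O = 0.342 s.
Passive exhalation: V(t)/V₀ = e^(−t/τ) = e^(−0.96/0.342) = 0.06038.
Fraction exhaled = 1 − 0.06038 = 0.9396 → 93.96%.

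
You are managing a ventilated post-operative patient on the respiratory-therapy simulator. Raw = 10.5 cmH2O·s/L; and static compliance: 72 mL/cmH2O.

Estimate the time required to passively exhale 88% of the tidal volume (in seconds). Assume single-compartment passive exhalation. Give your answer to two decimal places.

τ = R × C = 10.5 × 72 mL/cmH2O = 10.5 × 0.072 L/cmH2O = 0.756 s.
Exhaled fraction f = 1 − e^(−t/τ) → t = −τ·ln(1 − f) = −0.756·ln(0.12) = 1.603 s.

1.60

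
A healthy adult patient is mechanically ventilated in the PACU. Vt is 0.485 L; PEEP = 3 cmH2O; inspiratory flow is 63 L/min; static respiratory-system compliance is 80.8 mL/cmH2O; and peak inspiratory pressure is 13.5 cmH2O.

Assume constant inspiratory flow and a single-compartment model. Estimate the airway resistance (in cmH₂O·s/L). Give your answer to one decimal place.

4.3

Flow: 63 L/min ÷ 60 = 1.05 L/s.
Equation of motion (constant flow): PIP = Vt/C + R·V̇ + PEEP.
R·V̇ = PIP − Vt/C − PEEP = 13.5 − 485/80.8 − 3 = 13.5 − 6.002 − 3 = 4.498 cmH2O.
R = 4.498 / 1.05 = 4.284 cmH2O·s/L.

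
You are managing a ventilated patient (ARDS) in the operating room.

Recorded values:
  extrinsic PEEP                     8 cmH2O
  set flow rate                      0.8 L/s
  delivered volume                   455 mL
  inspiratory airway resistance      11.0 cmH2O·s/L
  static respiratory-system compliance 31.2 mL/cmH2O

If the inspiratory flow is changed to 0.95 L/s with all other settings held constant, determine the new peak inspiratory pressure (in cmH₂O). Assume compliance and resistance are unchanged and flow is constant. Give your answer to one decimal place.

PIP = Vt/C + R·V̇ + PEEP (constant-flow equation of motion).
Only the resistive term changes: ΔPIP = R × ΔV̇ = 11.0 × (0.95 − 0.8) = 11.0 × 0.15 = 1.65 cmH2O.
Original PIP = 455/31.2 + 11.0×0.8 + 8 = 31.383 cmH2O; new PIP = 31.383 + (1.65) = 33.033 cmH2O.

33.0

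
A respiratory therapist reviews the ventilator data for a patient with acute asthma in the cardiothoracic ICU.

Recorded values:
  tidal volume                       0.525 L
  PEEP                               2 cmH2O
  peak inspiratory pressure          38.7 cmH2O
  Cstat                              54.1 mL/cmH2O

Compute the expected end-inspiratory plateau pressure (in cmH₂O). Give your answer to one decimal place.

11.7

Pplat = PEEP + Vt / Cstat = 2 + 525 / 54.1 = 2 + 9.704 = 11.704 cmH2O.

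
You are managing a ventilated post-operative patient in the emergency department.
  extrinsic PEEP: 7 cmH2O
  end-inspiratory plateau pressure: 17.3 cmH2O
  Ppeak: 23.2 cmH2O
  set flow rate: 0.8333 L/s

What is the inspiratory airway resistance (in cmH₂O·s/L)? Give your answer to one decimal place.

Raw = (PIP − Pplat) / flow = (23.2 − 17.3) / 0.8333 = 5.9 / 0.8333 = 7.08 cmH2O·s/L.

7.1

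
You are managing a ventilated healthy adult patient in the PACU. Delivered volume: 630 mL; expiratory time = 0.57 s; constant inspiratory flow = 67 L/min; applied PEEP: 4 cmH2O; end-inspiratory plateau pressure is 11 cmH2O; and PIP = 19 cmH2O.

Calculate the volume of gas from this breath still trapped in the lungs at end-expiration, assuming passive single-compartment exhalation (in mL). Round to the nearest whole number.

Flow: 67 L/min ÷ 60 = 1.1167 L/s.
R = (PIP − Pplat)/V̇ = (19 − 11) / 1.1167 = 8.0/1.1167 = 7.164 cmH2O·s/L.
C = Vt/(Pplat − PEEP) = 630.0 / (11 − 4) = 630.0/7.0 = 90.0 mL/cmH2O.
τ = R × C = 7.164 × 0.09 L/cmH2O = 0.6448 s.
Fraction remaining = e^(−Te/τ) = e^(−0.57/0.6448) = 0.4131.
Trapped volume = 630.0 × 0.4131 = 260.25 mL.

260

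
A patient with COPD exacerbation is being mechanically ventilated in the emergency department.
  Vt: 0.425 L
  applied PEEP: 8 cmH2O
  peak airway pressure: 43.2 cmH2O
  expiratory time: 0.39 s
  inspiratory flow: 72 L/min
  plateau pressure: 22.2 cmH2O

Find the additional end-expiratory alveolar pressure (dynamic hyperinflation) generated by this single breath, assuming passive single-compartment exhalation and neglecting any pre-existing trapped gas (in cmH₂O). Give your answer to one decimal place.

Flow: 72 L/min ÷ 60 = 1.2 L/s.
R = (PIP − Pplat)/V̇ = (43.2 − 22.2) / 1.2 = 21.0/1.2 = 17.5 cmH2O·s/L.
C = Vt/(Pplat − PEEP) = 425.0 / (22.2 − 8) = 425.0/14.2 = 29.93 mL/cmH2O.
τ = R × C = 17.5 × 0.02993 L/cmH2O = 0.5238 s.
Fraction remaining = e^(−Te/τ) = e^(−0.39/0.5238) = 0.4749; trapped volume = 425.0 × 0.4749 = 201.83 mL.
Additional alveolar pressure from trapping ≈ V_trapped / C = 201.83 / 29.93 = 6.743 cmH2O.

6.7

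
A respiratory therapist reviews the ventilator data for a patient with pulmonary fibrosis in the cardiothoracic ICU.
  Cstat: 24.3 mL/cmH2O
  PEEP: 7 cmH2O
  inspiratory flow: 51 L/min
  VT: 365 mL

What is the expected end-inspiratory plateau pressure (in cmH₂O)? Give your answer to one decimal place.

Pplat = PEEP + Vt / Cstat = 7 + 365 / 24.3 = 7 + 15.021 = 22.021 cmH2O.

22.0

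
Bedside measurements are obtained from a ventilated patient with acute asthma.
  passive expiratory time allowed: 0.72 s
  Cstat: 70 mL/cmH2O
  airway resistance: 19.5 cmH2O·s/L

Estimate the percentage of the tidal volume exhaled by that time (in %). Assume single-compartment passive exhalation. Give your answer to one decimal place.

41.0

τ = R × C = 19.5 × 70 mL/cmH2O = 19.5 × 0.070 L/cmH2O = 1.365 s.
Passive exhalation: V(t)/V₀ = e^(−t/τ) = e^(−0.72/1.365) = 0.5901.
Fraction exhaled = 1 − 0.5901 = 0.4099 → 40.99%.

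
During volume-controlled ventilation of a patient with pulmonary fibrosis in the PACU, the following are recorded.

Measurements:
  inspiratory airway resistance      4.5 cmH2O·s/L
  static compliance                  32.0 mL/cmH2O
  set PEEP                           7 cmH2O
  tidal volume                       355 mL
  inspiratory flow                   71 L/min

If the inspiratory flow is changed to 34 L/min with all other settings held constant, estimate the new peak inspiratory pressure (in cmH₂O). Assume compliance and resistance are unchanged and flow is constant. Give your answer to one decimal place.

20.6

Flow: 71 L/min ÷ 60 = 1.1833 L/s.
New flow: 34 L/min ÷ 60 = 0.5667 L/s.
PIP = Vt/C + R·V̇ + PEEP (constant-flow equation of motion).
Only the resistive term changes: ΔPIP = R × ΔV̇ = 4.5 × (0.5667 − 1.1833) = 4.5 × -0.6166 = -2.775 cmH2O.
Original PIP = 355/32.0 + 4.5×1.1833 + 7 = 23.419 cmH2O; new PIP = 23.419 + (-2.775) = 20.644 cmH2O.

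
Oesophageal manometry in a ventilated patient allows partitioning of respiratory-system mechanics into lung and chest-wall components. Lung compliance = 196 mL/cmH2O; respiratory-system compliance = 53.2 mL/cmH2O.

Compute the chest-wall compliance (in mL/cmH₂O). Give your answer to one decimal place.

73.0

1/Ccw = 1/Crs − 1/CL.
1/Ccw = 1/53.2 − 1/196 = 0.01369.
Ccw = 73.046 mL/cmH2O.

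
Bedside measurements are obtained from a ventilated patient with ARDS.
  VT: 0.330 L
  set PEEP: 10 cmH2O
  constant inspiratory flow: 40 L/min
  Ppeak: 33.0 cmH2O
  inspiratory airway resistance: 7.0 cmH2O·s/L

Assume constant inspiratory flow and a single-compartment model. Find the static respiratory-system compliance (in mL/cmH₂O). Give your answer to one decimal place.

18.0

Flow: 40 L/min ÷ 60 = 0.6667 L/s.
Equation of motion (constant flow): PIP = Vt/C + R·V̇ + PEEP.
Vt/C = PIP − R·V̇ − PEEP = 33.0 − 7.0×0.6667 − 10 = 33.0 − 4.667 − 10 = 18.333 cmH2O.
C = Vt / 18.333 = 330 / 18.333 = 18.0 mL/cmH2O.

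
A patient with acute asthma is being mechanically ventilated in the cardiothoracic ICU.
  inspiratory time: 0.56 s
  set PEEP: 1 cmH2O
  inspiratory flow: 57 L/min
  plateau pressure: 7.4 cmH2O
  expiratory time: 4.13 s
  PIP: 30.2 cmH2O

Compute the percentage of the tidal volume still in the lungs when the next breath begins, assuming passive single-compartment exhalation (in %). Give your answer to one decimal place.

12.6

Flow: 57 L/min ÷ 60 = 0.95 L/s.
Vt = flow × Ti = 0.95 L/s × 0.56 s × 1000 mL/L = 532.0 mL.
R = (PIP − Pplat)/V̇ = (30.2 − 7.4) / 0.95 = 22.8/0.95 = 24.0 cmH2O·s/L.
C = Vt/(Pplat − PEEP) = 532.0 / (7.4 − 1) = 532.0/6.4 = 83.125 mL/cmH2O.
τ = R × C = 24.0 × 0.08313 L/cmH2O = 1.995 s.
Fraction remaining at end-expiration = e^(−Te/τ) = e^(−4.13/1.995) = 0.1262 → 12.62%.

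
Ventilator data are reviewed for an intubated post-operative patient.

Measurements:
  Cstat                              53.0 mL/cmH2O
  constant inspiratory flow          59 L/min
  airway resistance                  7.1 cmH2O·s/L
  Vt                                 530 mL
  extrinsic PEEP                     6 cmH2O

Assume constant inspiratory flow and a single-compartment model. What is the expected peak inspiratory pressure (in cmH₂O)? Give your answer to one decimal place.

Flow: 59 L/min ÷ 60 = 0.9833 L/s.
Equation of motion (constant flow): PIP = Vt/C + R·V̇ + PEEP.
PIP = 530/53.0 + 7.1×0.9833 + 6 = 10.0 + 6.981 + 6 = 22.981 cmH2O.

23.0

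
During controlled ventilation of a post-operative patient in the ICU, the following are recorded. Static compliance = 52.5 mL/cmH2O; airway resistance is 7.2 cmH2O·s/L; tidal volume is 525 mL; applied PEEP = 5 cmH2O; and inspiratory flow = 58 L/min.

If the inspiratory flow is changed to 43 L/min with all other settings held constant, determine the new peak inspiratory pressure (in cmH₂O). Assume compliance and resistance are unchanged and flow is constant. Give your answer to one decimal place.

20.2

Flow: 58 L/min ÷ 60 = 0.9667 L/s.
New flow: 43 L/min ÷ 60 = 0.7167 L/s.
PIP = Vt/C + R·V̇ + PEEP (constant-flow equation of motion).
Only the resistive term changes: ΔPIP = R × ΔV̇ = 7.2 × (0.7167 − 0.9667) = 7.2 × -0.25 = -1.8 cmH2O.
Original PIP = 525/52.5 + 7.2×0.9667 + 5 = 21.96 cmH2O; new PIP = 21.96 + (-1.8) = 20.16 cmH2O.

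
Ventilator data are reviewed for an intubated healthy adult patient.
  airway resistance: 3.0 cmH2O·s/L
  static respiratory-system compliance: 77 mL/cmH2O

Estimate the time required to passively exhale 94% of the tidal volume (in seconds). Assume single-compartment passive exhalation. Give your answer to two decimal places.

0.65

τ = R × C = 3.0 × 77 mL/cmH2O = 3.0 × 0.077 L/cmH2O = 0.231 s.
Exhaled fraction f = 1 − e^(−t/τ) → t = −τ·ln(1 − f) = −0.231·ln(0.06) = 0.6499 s.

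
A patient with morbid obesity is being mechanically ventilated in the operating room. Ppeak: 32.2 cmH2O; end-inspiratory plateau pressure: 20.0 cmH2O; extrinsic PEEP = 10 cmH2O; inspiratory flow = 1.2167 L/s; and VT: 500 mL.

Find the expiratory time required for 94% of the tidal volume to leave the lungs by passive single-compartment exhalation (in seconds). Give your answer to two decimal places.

R = (PIP − Pplat)/V̇ = (32.2 − 20.0) / 1.2167 = 12.2/1.2167 = 10.027 cmH2O·s/L.
C = Vt/(Pplat − PEEP) = 500.0 / (20.0 − 10) = 500.0/10.0 = 50.0 mL/cmH2O.
τ = R × C = 10.027 × 0.05 L/cmH2O = 0.5014 s.
t = −τ·ln(1 − 0.94) = −0.5014·ln(0.06) = 1.411 s.

1.41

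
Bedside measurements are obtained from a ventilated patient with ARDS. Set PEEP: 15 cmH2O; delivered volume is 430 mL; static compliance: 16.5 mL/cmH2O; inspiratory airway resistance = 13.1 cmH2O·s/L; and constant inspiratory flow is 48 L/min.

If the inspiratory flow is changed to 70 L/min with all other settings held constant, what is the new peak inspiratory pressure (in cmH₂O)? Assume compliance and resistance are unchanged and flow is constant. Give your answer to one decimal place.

Flow: 48 L/min ÷ 60 = 0.8 L/s.
New flow: 70 L/min ÷ 60 = 1.1667 L/s.
PIP = Vt/C + R·V̇ + PEEP (constant-flow equation of motion).
Only the resistive term changes: ΔPIP = R × ΔV̇ = 13.1 × (1.1667 − 0.8) = 13.1 × 0.3667 = 4.804 cmH2O.
Original PIP = 430/16.5 + 13.1×0.8 + 15 = 51.541 cmH2O; new PIP = 51.541 + (4.804) = 56.345 cmH2O.

56.3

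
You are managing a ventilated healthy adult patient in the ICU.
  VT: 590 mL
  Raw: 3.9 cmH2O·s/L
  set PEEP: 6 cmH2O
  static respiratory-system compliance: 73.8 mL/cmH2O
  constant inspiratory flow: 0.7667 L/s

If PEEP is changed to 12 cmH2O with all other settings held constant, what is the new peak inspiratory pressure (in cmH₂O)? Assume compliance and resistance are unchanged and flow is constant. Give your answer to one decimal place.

23.0

PIP = Vt/C + R·V̇ + PEEP (constant-flow equation of motion).
Only the baseline term changes: ΔPIP = ΔPEEP = 12 − 6 = 6.0 cmH2O.
Original PIP = 590/73.8 + 3.9×0.7667 + 6 = 16.985 cmH2O; new PIP = 16.985 + (6.0) = 22.985 cmH2O.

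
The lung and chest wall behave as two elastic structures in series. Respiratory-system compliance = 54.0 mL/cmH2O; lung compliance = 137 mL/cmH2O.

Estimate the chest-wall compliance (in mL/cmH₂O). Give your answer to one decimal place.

89.1

1/Ccw = 1/Crs − 1/CL.
1/Ccw = 1/54.0 − 1/137 = 0.01122.
Ccw = 89.127 mL/cmH2O.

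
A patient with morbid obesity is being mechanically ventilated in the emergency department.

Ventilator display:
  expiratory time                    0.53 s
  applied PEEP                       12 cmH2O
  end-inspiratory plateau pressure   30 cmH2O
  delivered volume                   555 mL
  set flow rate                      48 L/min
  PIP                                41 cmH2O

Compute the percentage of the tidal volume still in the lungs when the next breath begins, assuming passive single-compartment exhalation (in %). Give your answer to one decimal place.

28.6

Flow: 48 L/min ÷ 60 = 0.8 L/s.
R = (PIP − Pplat)/V̇ = (41 − 30) / 0.8 = 11.0/0.8 = 13.75 cmH2O·s/L.
C = Vt/(Pplat − PEEP) = 555.0 / (30 − 12) = 555.0/18.0 = 30.833 mL/cmH2O.
τ = R × C = 13.75 × 0.03083 L/cmH2O = 0.4239 s.
Fraction remaining at end-expiration = e^(−Te/τ) = e^(−0.53/0.4239) = 0.2864 → 28.64%.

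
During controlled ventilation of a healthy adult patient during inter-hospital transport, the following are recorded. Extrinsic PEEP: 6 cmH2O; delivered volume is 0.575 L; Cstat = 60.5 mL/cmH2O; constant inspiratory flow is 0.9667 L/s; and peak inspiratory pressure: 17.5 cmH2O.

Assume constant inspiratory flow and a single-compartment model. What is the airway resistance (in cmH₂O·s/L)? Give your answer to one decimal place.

2.1

Equation of motion (constant flow): PIP = Vt/C + R·V̇ + PEEP.
R·V̇ = PIP − Vt/C − PEEP = 17.5 − 575/60.5 − 6 = 17.5 − 9.504 − 6 = 1.996 cmH2O.
R = 1.996 / 0.9667 = 2.065 cmH2O·s/L.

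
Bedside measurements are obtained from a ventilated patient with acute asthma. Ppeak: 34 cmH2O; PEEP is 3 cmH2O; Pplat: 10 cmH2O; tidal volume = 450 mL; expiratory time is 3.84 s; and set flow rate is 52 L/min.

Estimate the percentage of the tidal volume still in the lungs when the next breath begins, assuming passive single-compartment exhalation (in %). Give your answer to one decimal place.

11.6

Flow: 52 L/min ÷ 60 = 0.8667 L/s.
R = (PIP − Pplat)/V̇ = (34 − 10) / 0.8667 = 24.0/0.8667 = 27.691 cmH2O·s/L.
C = Vt/(Pplat − PEEP) = 450.0 / (10 − 3) = 450.0/7.0 = 64.286 mL/cmH2O.
τ = R × C = 27.691 × 0.06429 L/cmH2O = 1.78 s.
Fraction remaining at end-expiration = e^(−Te/τ) = e^(−3.84/1.78) = 0.1156 → 11.56%.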